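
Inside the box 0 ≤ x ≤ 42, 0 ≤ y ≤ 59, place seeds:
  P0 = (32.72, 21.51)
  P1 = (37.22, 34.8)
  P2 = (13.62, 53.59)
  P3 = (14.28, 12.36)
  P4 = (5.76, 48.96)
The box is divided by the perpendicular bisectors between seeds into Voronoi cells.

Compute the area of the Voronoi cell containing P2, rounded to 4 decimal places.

1. box [0,42]×[0,59]: [(0, 0) (42, 0) (42, 59) (0, 59)]
2. ⊥bis P2·P0 via (23.17,37.55): [(0, 23.7549) (42, 48.7611) (42, 59) (0, 59)]  |A|=955.1635
3. ⊥bis P2·P1 via (25.42,44.195): [(0, 23.7549) (17.3889, 34.108) (37.2075, 59) (0, 59)]  |A|=769.5214
4. ⊥bis P2·P3 via (13.95,32.975): [(0, 32.7517) (15.5284, 33.0003) (17.3889, 34.108) (37.2075, 59) (0, 59)]  |A|=699.6686
5. ⊥bis P2·P4 via (9.69,51.275): [(18.7761, 35.8503) (37.2075, 59) (5.1395, 59)]  |A|=371.1826
6. canonical 3-gon: [(18.7761, 35.8503) (37.2075, 59) (5.1395, 59)]
7. shoelace: 371.1826

Area of P2's cell: 371.1826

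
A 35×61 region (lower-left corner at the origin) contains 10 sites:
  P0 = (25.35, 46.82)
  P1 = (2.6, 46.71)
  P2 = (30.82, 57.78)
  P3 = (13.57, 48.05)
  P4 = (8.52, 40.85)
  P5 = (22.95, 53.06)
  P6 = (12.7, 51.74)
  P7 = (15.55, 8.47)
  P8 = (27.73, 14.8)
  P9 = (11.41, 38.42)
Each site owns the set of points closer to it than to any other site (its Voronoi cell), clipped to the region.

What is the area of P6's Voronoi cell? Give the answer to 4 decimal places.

Area of P6's cell: 143.7458

1. box [0,35]×[0,61]: [(0, 0) (35, 0) (35, 61) (0, 61)]
2. ⊥bis P6·P0 via (19.025,49.28): [(0, 0.3641) (23.5833, 61) (0, 61)]  |A|=714.9971
3. ⊥bis P6·P1 via (7.65,49.225): [(14.025, 36.4243) (23.5833, 61) (1.7858, 61)]  |A|=267.844
4. ⊥bis P6·P2 via (21.76,54.76): [(14.025, 36.4243) (21.4814, 55.5958) (19.68, 61) (1.7858, 61)]  |A|=257.2969
5. ⊥bis P6·P3 via (13.135,49.895): [(7.9278, 48.6673) (19.883, 51.486) (21.4814, 55.5958) (19.68, 61) (1.7858, 61)]  |A|=175.52
6. ⊥bis P6·P4 via (10.61,46.295): [(7.9278, 48.6673) (19.883, 51.486) (21.4814, 55.5958) (19.68, 61) (1.7858, 61)]  |A|=175.52
7. ⊥bis P6·P5 via (17.825,52.4): [(7.9278, 48.6673) (17.9999, 51.042) (16.7175, 61) (1.7858, 61)]  |A|=143.7458
8. ⊥bis P6·P7 via (14.125,30.105): [(7.9278, 48.6673) (17.9999, 51.042) (16.7175, 61) (1.7858, 61)]  |A|=143.7458
9. ⊥bis P6·P8 via (20.215,33.27): [(7.9278, 48.6673) (17.9999, 51.042) (16.7175, 61) (1.7858, 61)]  |A|=143.7458
10. ⊥bis P6·P9 via (12.055,45.08): [(7.9278, 48.6673) (17.9999, 51.042) (16.7175, 61) (1.7858, 61)]  |A|=143.7458
11. canonical 4-gon: [(7.9278, 48.6673) (17.9999, 51.042) (16.7175, 61) (1.7858, 61)]
12. shoelace: 143.7458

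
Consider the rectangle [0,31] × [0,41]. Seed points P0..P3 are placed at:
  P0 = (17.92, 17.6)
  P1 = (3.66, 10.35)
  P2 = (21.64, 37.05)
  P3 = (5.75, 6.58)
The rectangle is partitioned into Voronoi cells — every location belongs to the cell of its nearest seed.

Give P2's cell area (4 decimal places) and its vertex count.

1. box [0,31]×[0,41]: [(0, 0) (31, 0) (31, 41) (0, 41)]
2. ⊥bis P2·P0 via (19.78,27.325): [(0, 31.1081) (31, 25.1791) (31, 41) (0, 41)]  |A|=398.5487
3. ⊥bis P2·P1 via (12.65,23.7): [(0, 32.2186) (2.3032, 30.6676) (31, 25.1791) (31, 41) (0, 41)]  |A|=397.2698
4. ⊥bis P2·P3 via (13.695,21.815): [(0, 32.2186) (2.3032, 30.6676) (31, 25.1791) (31, 41) (0, 41)]  |A|=397.2698
5. canonical 5-gon: [(0, 32.2186) (2.3032, 30.6676) (31, 25.1791) (31, 41) (0, 41)]
6. shoelace: 397.2698

Area of P2's cell: 397.2698 (5 vertices)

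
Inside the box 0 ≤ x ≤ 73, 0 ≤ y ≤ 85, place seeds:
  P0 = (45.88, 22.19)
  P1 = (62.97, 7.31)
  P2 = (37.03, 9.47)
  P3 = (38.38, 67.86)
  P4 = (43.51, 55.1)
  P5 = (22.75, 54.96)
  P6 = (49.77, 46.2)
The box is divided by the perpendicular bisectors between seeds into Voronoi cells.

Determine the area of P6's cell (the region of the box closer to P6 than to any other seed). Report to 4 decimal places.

1. box [0,73]×[0,85]: [(0, 0) (73, 0) (73, 85) (0, 85)]
2. ⊥bis P6·P0 via (47.825,34.195): [(0, 41.9434) (73, 30.1163) (73, 85) (0, 85)]  |A|=3574.8225
3. ⊥bis P6·P1 via (56.37,26.755): [(0, 41.9434) (68.4465, 30.854) (73, 32.3995) (73, 85) (0, 85)]  |A|=3569.624
4. ⊥bis P6·P2 via (43.4,27.835): [(0, 42.8885) (5.1132, 41.115) (68.4465, 30.854) (73, 32.3995) (73, 85) (0, 85)]  |A|=3567.2077
5. ⊥bis P6·P3 via (44.075,57.03): [(11.7616, 40.0378) (68.4465, 30.854) (73, 32.3995) (73, 72.2403)]  |A|=1284.6079
6. ⊥bis P6·P4 via (46.64,50.65): [(27.8472, 37.4317) (68.4465, 30.854) (73, 32.3995) (73, 69.1909)]  |A|=876.9648
7. ⊥bis P6·P5 via (36.26,50.58): [(33.2232, 41.213) (31.7902, 36.7929) (68.4465, 30.854) (73, 32.3995) (73, 69.1909)]  |A|=867.793
8. canonical 5-gon: [(33.2232, 41.213) (31.7902, 36.7929) (68.4465, 30.854) (73, 32.3995) (73, 69.1909)]
9. shoelace: 867.793

Area of P6's cell: 867.7930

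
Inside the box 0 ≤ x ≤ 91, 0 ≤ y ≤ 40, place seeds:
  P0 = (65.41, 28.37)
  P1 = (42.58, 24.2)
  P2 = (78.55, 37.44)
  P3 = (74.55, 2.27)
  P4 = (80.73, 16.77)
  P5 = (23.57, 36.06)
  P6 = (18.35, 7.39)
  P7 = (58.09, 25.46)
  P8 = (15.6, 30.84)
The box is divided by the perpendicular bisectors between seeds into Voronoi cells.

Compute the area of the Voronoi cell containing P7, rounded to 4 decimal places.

Area of P7's cell: 378.9547

1. box [0,91]×[0,40]: [(0, 0) (91, 0) (91, 40) (0, 40)]
2. ⊥bis P7·P0 via (61.75,26.915): [(0, 0) (72.4498, 0) (56.5482, 40) (0, 40)]  |A|=2579.9598
3. ⊥bis P7·P1 via (50.335,24.83): [(52.3521, 0) (72.4498, 0) (56.5482, 40) (49.1026, 40)]  |A|=550.8647
4. ⊥bis P7·P2 via (68.32,31.45): [(52.3521, 0) (72.4498, 0) (56.5482, 40) (49.1026, 40)]  |A|=550.8647
5. ⊥bis P7·P3 via (66.32,13.865): [(52.0487, 3.7354) (66.8019, 14.2071) (56.5482, 40) (49.1026, 40)]  |A|=378.9568
6. ⊥bis P7·P4 via (69.41,21.115): [(52.0487, 3.7354) (66.7422, 14.1647) (66.7798, 14.2626) (56.5482, 40) (49.1026, 40)]  |A|=378.9547
7. ⊥bis P7·P5 via (40.83,30.76): [(52.0487, 3.7354) (66.7422, 14.1647) (66.7798, 14.2626) (56.5482, 40) (49.1026, 40)]  |A|=378.9547
8. ⊥bis P7·P6 via (38.22,16.425): [(52.0487, 3.7354) (66.7422, 14.1647) (66.7798, 14.2626) (56.5482, 40) (49.1026, 40)]  |A|=378.9547
9. ⊥bis P7·P8 via (36.845,28.15): [(52.0487, 3.7354) (66.7422, 14.1647) (66.7798, 14.2626) (56.5482, 40) (49.1026, 40)]  |A|=378.9547
10. canonical 5-gon: [(52.0487, 3.7354) (66.7422, 14.1647) (66.7798, 14.2626) (56.5482, 40) (49.1026, 40)]
11. shoelace: 378.9547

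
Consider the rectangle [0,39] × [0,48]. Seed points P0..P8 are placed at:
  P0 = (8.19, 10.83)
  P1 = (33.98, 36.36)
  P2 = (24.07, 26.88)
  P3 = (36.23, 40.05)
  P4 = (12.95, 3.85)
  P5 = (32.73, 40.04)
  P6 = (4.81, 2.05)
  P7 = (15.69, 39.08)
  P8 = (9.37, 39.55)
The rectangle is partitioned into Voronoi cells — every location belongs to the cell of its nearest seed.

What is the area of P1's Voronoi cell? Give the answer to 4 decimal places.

Area of P1's cell: 119.6131

1. box [0,39]×[0,48]: [(0, 0) (39, 0) (39, 48) (0, 48)]
2. ⊥bis P1·P0 via (21.085,23.595): [(0, 44.8947) (39, 5.4976) (39, 48) (0, 48)]  |A|=889.3505
3. ⊥bis P1·P2 via (29.025,31.62): [(39, 21.1925) (39, 48) (13.3557, 48)]  |A|=343.7287
4. ⊥bis P1·P3 via (35.105,38.205): [(39, 21.1925) (39, 35.83) (19.0412, 48) (13.3557, 48)]  |A|=222.2794
5. ⊥bis P1·P4 via (23.465,20.105): [(39, 21.1925) (39, 35.83) (19.0412, 48) (13.3557, 48)]  |A|=222.2794
6. ⊥bis P1·P5 via (33.355,38.2): [(25.3361, 35.4762) (39, 21.1925) (39, 35.83) (34.4842, 38.5836)]  |A|=119.6131
7. ⊥bis P1·P6 via (19.395,19.205): [(25.3361, 35.4762) (39, 21.1925) (39, 35.83) (34.4842, 38.5836)]  |A|=119.6131
8. ⊥bis P1·P7 via (24.835,37.72): [(25.3361, 35.4762) (39, 21.1925) (39, 35.83) (34.4842, 38.5836)]  |A|=119.6131
9. ⊥bis P1·P8 via (21.675,37.955): [(25.3361, 35.4762) (39, 21.1925) (39, 35.83) (34.4842, 38.5836)]  |A|=119.6131
10. canonical 4-gon: [(25.3361, 35.4762) (39, 21.1925) (39, 35.83) (34.4842, 38.5836)]
11. shoelace: 119.6131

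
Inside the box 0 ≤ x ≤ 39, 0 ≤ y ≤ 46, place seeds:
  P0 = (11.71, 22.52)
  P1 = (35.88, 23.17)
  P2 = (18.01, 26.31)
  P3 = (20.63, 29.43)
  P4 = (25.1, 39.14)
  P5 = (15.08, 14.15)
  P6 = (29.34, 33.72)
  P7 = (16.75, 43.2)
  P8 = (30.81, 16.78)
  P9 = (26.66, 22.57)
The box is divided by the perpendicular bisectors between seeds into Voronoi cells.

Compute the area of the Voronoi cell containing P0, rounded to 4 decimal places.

1. box [0,39]×[0,46]: [(0, 0) (39, 0) (39, 46) (0, 46)]
2. ⊥bis P0·P1 via (23.795,22.845): [(0, 0) (24.4094, 0) (23.1723, 46) (0, 46)]  |A|=1094.3783
3. ⊥bis P0·P2 via (14.86,24.415): [(0, 0) (24.4094, 0) (24.1689, 8.9411) (1.8747, 46) (0, 46)]  |A|=699.746
4. ⊥bis P0·P3 via (16.17,25.975): [(0, 0) (24.4094, 0) (24.1689, 8.9411) (6.1062, 38.9662) (0.6574, 46) (0, 46)]  |A|=695.4646
5. ⊥bis P0·P4 via (18.405,30.83): [(0, 45.6581) (0, 0) (24.4094, 0) (24.1689, 8.9411) (6.1062, 38.9662) (2.4534, 43.6815)]  |A|=694.2831
6. ⊥bis P0·P5 via (13.395,18.335): [(0, 45.6581) (0, 12.9418) (17.5188, 19.9954) (6.1062, 38.9662) (2.4534, 43.6815)]  |A|=308.4832
7. ⊥bis P0·P6 via (20.525,28.12): [(0, 45.6581) (0, 12.9418) (17.5188, 19.9954) (6.1062, 38.9662) (2.4534, 43.6815)]  |A|=308.4832
8. ⊥bis P0·P7 via (14.23,32.86): [(0, 36.328) (0, 12.9418) (17.5188, 19.9954) (9.015, 34.131)]  |A|=259.224
9. ⊥bis P0·P8 via (21.26,19.65): [(0, 36.328) (0, 12.9418) (17.5188, 19.9954) (9.015, 34.131)]  |A|=259.224
10. ⊥bis P0·P9 via (19.185,22.545): [(0, 36.328) (0, 12.9418) (17.5188, 19.9954) (9.015, 34.131)]  |A|=259.224
11. canonical 4-gon: [(0, 36.328) (0, 12.9418) (17.5188, 19.9954) (9.015, 34.131)]
12. shoelace: 259.224

Area of P0's cell: 259.2240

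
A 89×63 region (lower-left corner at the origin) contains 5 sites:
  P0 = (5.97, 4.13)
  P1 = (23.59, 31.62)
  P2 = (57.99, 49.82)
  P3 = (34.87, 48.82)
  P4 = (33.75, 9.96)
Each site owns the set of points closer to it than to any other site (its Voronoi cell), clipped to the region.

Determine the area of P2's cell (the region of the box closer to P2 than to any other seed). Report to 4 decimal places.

1. box [0,89]×[0,63]: [(0, 0) (89, 0) (89, 63) (0, 63)]
2. ⊥bis P2·P0 via (31.98,26.975): [(55.6726, 0) (89, 0) (89, 63) (0.3387, 63)]  |A|=3842.6459
3. ⊥bis P2·P1 via (40.79,40.72): [(62.3337, 0) (89, 0) (89, 63) (29.0023, 63)]  |A|=2729.9145
4. ⊥bis P2·P3 via (46.43,49.32): [(47.3372, 28.345) (62.3337, 0) (89, 0) (89, 63) (45.8383, 63)]  |A|=2438.1894
5. ⊥bis P2·P4 via (45.87,29.89): [(47.3082, 29.0154) (89, 3.6614) (89, 63) (45.8383, 63)]  |A|=1970.3823
6. canonical 4-gon: [(47.3082, 29.0154) (89, 3.6614) (89, 63) (45.8383, 63)]
7. shoelace: 1970.3823

Area of P2's cell: 1970.3823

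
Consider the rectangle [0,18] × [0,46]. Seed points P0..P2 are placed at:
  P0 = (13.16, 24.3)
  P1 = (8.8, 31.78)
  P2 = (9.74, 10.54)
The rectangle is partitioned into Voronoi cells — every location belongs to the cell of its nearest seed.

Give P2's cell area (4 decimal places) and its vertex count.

Area of P2's cell: 324.5209 (4 vertices)

1. box [0,18]×[0,46]: [(0, 0) (18, 0) (18, 46) (0, 46)]
2. ⊥bis P2·P0 via (11.45,17.42): [(0, 20.2659) (0, 0) (18, 0) (18, 15.792)]  |A|=324.5209
3. ⊥bis P2·P1 via (9.27,21.16): [(0, 20.2659) (0, 0) (18, 0) (18, 15.792)]  |A|=324.5209
4. canonical 4-gon: [(0, 20.2659) (0, 0) (18, 0) (18, 15.792)]
5. shoelace: 324.5209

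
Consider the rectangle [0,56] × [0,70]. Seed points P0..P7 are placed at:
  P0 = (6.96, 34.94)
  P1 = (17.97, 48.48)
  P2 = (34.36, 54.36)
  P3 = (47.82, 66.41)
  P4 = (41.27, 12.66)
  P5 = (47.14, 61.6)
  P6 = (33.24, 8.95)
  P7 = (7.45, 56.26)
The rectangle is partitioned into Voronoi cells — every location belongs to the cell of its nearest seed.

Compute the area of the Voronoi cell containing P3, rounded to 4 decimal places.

1. box [0,56]×[0,70]: [(0, 0) (56, 0) (56, 70) (0, 70)]
2. ⊥bis P3·P0 via (27.39,50.675): [(56, 13.5284) (56, 70) (12.5061, 70)]  |A|=1228.0869
3. ⊥bis P3·P1 via (32.895,57.445): [(56, 18.9796) (56, 70) (25.3536, 70)]  |A|=781.7958
4. ⊥bis P3·P2 via (41.09,60.385): [(56, 43.7303) (56, 70) (32.4822, 70)]  |A|=308.902
5. ⊥bis P3·P4 via (44.545,39.535): [(56, 43.7303) (56, 70) (32.4822, 70)]  |A|=308.902
6. ⊥bis P3·P5 via (47.48,64.005): [(36.4537, 65.5638) (56, 62.8005) (56, 70) (32.4822, 70)]  |A|=122.5264
7. ⊥bis P3·P6 via (40.53,37.68): [(36.4537, 65.5638) (56, 62.8005) (56, 70) (32.4822, 70)]  |A|=122.5264
8. ⊥bis P3·P7 via (27.635,61.335): [(36.4537, 65.5638) (56, 62.8005) (56, 70) (32.4822, 70)]  |A|=122.5264
9. canonical 4-gon: [(36.4537, 65.5638) (56, 62.8005) (56, 70) (32.4822, 70)]
10. shoelace: 122.5264

Area of P3's cell: 122.5264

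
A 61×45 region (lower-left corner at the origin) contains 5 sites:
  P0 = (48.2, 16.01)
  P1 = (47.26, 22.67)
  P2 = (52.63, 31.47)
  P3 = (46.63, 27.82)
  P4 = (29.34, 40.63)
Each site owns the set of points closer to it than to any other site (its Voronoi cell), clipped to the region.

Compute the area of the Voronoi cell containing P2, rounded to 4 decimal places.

1. box [0,61]×[0,45]: [(0, 0) (61, 0) (61, 45) (0, 45)]
2. ⊥bis P2·P0 via (50.415,23.74): [(0, 38.1862) (61, 20.7069) (61, 45) (0, 45)]  |A|=948.7597
3. ⊥bis P2·P1 via (49.945,27.07): [(59.8168, 21.0459) (61, 20.7069) (61, 45) (20.5625, 45)]  |A|=498.6925
4. ⊥bis P2·P3 via (49.63,29.645): [(51.9353, 25.8555) (59.8168, 21.0459) (61, 20.7069) (61, 45) (40.289, 45)]  |A|=309.8648
5. ⊥bis P2·P4 via (40.985,36.05): [(42.8496, 40.7909) (51.9353, 25.8555) (59.8168, 21.0459) (61, 20.7069) (61, 45) (44.5051, 45)]  |A|=300.992
6. canonical 6-gon: [(42.8496, 40.7909) (51.9353, 25.8555) (59.8168, 21.0459) (61, 20.7069) (61, 45) (44.5051, 45)]
7. shoelace: 300.992

Area of P2's cell: 300.9920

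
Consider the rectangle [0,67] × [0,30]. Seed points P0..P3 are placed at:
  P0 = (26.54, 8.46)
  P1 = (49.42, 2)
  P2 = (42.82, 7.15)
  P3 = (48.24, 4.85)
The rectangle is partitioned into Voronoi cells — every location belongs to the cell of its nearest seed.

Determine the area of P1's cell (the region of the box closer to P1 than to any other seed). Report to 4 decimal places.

Area of P1's cell: 143.5311

1. box [0,67]×[0,30]: [(0, 0) (67, 0) (67, 30) (0, 30)]
2. ⊥bis P1·P0 via (37.98,5.23): [(36.5033, 0) (67, 0) (67, 30) (44.9736, 30)]  |A|=787.8454
3. ⊥bis P1·P2 via (46.12,4.575): [(42.5501, 0) (67, 0) (67, 30) (65.9592, 30)]  |A|=382.3602
4. ⊥bis P1·P3 via (48.83,3.425): [(43.501, 1.2186) (42.5501, 0) (67, 0) (67, 10.948)]  |A|=143.5311
5. canonical 4-gon: [(43.501, 1.2186) (42.5501, 0) (67, 0) (67, 10.948)]
6. shoelace: 143.5311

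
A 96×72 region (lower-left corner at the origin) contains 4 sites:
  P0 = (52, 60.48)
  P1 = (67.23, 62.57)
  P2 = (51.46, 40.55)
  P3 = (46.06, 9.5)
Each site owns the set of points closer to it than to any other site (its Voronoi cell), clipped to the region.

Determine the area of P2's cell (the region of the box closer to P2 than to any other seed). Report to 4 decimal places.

1. box [0,96]×[0,72]: [(0, 0) (96, 0) (96, 72) (0, 72)]
2. ⊥bis P2·P0 via (51.73,50.515): [(0, 51.9166) (0, 0) (96, 0) (96, 49.3155)]  |A|=4859.1421
3. ⊥bis P2·P1 via (59.345,51.56): [(61.161, 50.2595) (0, 51.9166) (0, 0) (96, 0) (96, 25.3089)]  |A|=4440.9584
4. ⊥bis P2·P3 via (48.76,25.025): [(61.161, 50.2595) (0, 51.9166) (0, 33.505) (96, 16.8093) (96, 25.3089)]  |A|=2025.8697
5. canonical 5-gon: [(61.161, 50.2595) (0, 51.9166) (0, 33.505) (96, 16.8093) (96, 25.3089)]
6. shoelace: 2025.8697

Area of P2's cell: 2025.8697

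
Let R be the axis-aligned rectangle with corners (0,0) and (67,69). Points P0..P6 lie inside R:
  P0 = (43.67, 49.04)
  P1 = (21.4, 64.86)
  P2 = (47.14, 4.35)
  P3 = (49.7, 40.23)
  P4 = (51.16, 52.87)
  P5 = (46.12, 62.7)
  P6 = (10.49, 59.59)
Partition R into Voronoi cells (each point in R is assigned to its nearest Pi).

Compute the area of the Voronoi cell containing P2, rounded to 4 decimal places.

Area of P2's cell: 1451.6516

1. box [0,67]×[0,69]: [(0, 0) (67, 0) (67, 69) (0, 69)]
2. ⊥bis P2·P0 via (45.405,26.695): [(0, 23.1695) (0, 0) (67, 0) (67, 28.3718)]  |A|=1726.6318
3. ⊥bis P2·P1 via (34.27,34.605): [(9.0367, 23.8711) (0, 20.0271) (0, 0) (67, 0) (67, 28.3718)]  |A|=1712.4334
4. ⊥bis P2·P3 via (48.42,22.29): [(17.284, 24.5115) (9.0367, 23.8711) (0, 20.0271) (0, 0) (67, 0) (67, 20.9643)]  |A|=1528.2996
5. ⊥bis P2·P4 via (49.15,28.61): [(17.284, 24.5115) (9.0367, 23.8711) (0, 20.0271) (0, 0) (67, 0) (67, 20.9643)]  |A|=1528.2996
6. ⊥bis P2·P5 via (46.63,33.525): [(17.284, 24.5115) (9.0367, 23.8711) (0, 20.0271) (0, 0) (67, 0) (67, 20.9643)]  |A|=1528.2996
7. ⊥bis P2·P6 via (28.815,31.97): [(17.5453, 24.4929) (0, 12.8522) (0, 0) (67, 0) (67, 20.9643)]  |A|=1451.6516
8. canonical 5-gon: [(17.5453, 24.4929) (0, 12.8522) (0, 0) (67, 0) (67, 20.9643)]
9. shoelace: 1451.6516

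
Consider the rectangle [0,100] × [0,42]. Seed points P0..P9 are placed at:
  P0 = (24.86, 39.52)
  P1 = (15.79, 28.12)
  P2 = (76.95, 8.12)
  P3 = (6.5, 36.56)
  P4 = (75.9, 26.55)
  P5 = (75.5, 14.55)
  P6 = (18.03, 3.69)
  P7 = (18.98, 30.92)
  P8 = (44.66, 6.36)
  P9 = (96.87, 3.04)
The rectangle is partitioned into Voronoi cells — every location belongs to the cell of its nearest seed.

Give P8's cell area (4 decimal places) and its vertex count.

1. box [0,100]×[0,42]: [(0, 0) (100, 0) (100, 42) (0, 42)]
2. ⊥bis P8·P0 via (34.76,22.94): [(0, 2.1846) (0, 0) (100, 0) (100, 42) (66.6807, 42)]  |A|=2872.542
3. ⊥bis P8·P1 via (30.225,17.24): [(34.3258, 22.6807) (17.2308, 0) (100, 0) (100, 42) (66.6807, 42)]  |A|=2639.6435
4. ⊥bis P8·P2 via (60.805,7.24): [(59.1553, 37.5065) (34.3258, 22.6807) (17.2308, 0) (61.1996, 0)]  |A|=979.4112
5. ⊥bis P8·P3 via (25.58,21.46): [(59.1553, 37.5065) (34.3258, 22.6807) (17.2308, 0) (61.1996, 0)]  |A|=979.4112
6. ⊥bis P8·P4 via (60.28,16.455): [(60.3048, 16.4166) (50.1499, 32.1294) (34.3258, 22.6807) (17.2308, 0) (61.1996, 0)]  |A|=881.3585
7. ⊥bis P8·P5 via (60.08,10.455): [(60.7717, 7.8502) (57.2357, 21.1655) (50.1499, 32.1294) (34.3258, 22.6807) (17.2308, 0) (61.1996, 0)]  |A|=869.3215
8. ⊥bis P8·P6 via (31.345,5.025): [(60.7717, 7.8502) (57.2357, 21.1655) (50.1499, 32.1294) (34.3258, 22.6807) (30.1326, 17.1174) (31.8488, 0) (61.1996, 0)]  |A|=744.2104
9. ⊥bis P8·P7 via (31.82,18.64): [(60.7717, 7.8502) (57.2357, 21.1655) (50.1499, 32.1294) (37.4934, 24.5721) (30.1545, 16.8986) (31.8488, 0) (61.1996, 0)]  |A|=738.4776
10. ⊥bis P8·P9 via (70.765,4.7): [(60.7717, 7.8502) (57.2357, 21.1655) (50.1499, 32.1294) (37.4934, 24.5721) (30.1545, 16.8986) (31.8488, 0) (61.1996, 0)]  |A|=738.4776
11. canonical 7-gon: [(60.7717, 7.8502) (57.2357, 21.1655) (50.1499, 32.1294) (37.4934, 24.5721) (30.1545, 16.8986) (31.8488, 0) (61.1996, 0)]
12. shoelace: 738.4776

Area of P8's cell: 738.4776 (7 vertices)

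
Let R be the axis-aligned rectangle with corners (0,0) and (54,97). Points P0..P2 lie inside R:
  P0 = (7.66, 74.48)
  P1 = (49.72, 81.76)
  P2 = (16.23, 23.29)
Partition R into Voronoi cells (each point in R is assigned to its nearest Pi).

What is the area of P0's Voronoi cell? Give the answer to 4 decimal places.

Area of P0's cell: 1396.8021

1. box [0,54]×[0,97]: [(0, 0) (54, 0) (54, 97) (0, 97)]
2. ⊥bis P0·P1 via (28.69,78.12): [(0, 0) (42.2115, 0) (25.4221, 97) (0, 97)]  |A|=3280.2305
3. ⊥bis P0·P2 via (11.945,48.885): [(0, 46.8852) (33.1361, 52.4327) (25.4221, 97) (0, 97)]  |A|=1396.8021
4. canonical 4-gon: [(0, 46.8852) (33.1361, 52.4327) (25.4221, 97) (0, 97)]
5. shoelace: 1396.8021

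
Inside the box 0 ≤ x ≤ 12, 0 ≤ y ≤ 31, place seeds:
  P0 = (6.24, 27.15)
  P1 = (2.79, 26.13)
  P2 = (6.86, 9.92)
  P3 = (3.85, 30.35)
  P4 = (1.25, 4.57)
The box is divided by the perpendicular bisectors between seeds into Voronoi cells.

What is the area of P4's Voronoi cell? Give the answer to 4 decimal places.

1. box [0,12]×[0,31]: [(0, 0) (12, 0) (12, 31) (0, 31)]
2. ⊥bis P4·P0 via (3.745,15.86): [(0, 16.6876) (0, 0) (12, 0) (12, 14.0357)]  |A|=184.34
3. ⊥bis P4·P1 via (2.02,15.35): [(7.9788, 14.9244) (0, 15.4943) (0, 0) (12, 0) (12, 14.0357)]  |A|=179.5793
4. ⊥bis P4·P2 via (4.055,7.245): [(0, 11.4971) (0, 0) (10.9642, 0)]  |A|=63.0282
5. ⊥bis P4·P3 via (2.55,17.46): [(0, 11.4971) (0, 0) (10.9642, 0)]  |A|=63.0282
6. canonical 3-gon: [(0, 11.4971) (0, 0) (10.9642, 0)]
7. shoelace: 63.0282

Area of P4's cell: 63.0282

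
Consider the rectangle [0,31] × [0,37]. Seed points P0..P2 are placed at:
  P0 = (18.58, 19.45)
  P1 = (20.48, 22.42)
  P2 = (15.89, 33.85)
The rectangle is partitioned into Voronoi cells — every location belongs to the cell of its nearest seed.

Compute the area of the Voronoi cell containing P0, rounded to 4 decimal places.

1. box [0,31]×[0,37]: [(0, 0) (31, 0) (31, 37) (0, 37)]
2. ⊥bis P0·P1 via (19.53,20.935): [(0, 33.4289) (0, 0) (31, 0) (31, 13.5973)]  |A|=728.9065
3. ⊥bis P0·P2 via (17.235,26.65): [(12.0969, 25.6902) (0, 23.4304) (0, 0) (31, 0) (31, 13.5973)]  |A|=668.4309
4. canonical 5-gon: [(12.0969, 25.6902) (0, 23.4304) (0, 0) (31, 0) (31, 13.5973)]
5. shoelace: 668.4309

Area of P0's cell: 668.4309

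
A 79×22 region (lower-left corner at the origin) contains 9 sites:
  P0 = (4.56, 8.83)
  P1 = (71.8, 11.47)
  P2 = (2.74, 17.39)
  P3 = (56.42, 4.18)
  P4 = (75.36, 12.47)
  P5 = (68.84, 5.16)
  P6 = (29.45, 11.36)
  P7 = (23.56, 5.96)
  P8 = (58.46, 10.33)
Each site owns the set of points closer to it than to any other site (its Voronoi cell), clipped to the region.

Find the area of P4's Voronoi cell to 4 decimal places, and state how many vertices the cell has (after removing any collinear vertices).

1. box [0,79]×[0,22]: [(0, 0) (79, 0) (79, 22) (0, 22)]
2. ⊥bis P4·P0 via (39.96,10.65): [(40.5075, 0) (79, 0) (79, 22) (39.3765, 22)]  |A|=859.2759
3. ⊥bis P4·P1 via (73.58,11.97): [(76.9424, 0) (79, 0) (79, 22) (70.7626, 22)]  |A|=113.2456
4. ⊥bis P4·P2 via (39.05,14.93): [(76.9424, 0) (79, 0) (79, 22) (70.7626, 22)]  |A|=113.2456
5. ⊥bis P4·P3 via (65.89,8.325): [(76.9424, 0) (79, 0) (79, 22) (70.7626, 22)]  |A|=113.2456
6. ⊥bis P4·P5 via (72.1,8.815): [(75.2573, 5.9989) (79, 2.6607) (79, 22) (70.7626, 22)]  |A|=102.0946
7. ⊥bis P4·P6 via (52.405,11.915): [(75.2573, 5.9989) (79, 2.6607) (79, 22) (70.7626, 22)]  |A|=102.0946
8. ⊥bis P4·P7 via (49.46,9.215): [(75.2573, 5.9989) (79, 2.6607) (79, 22) (70.7626, 22)]  |A|=102.0946
9. ⊥bis P4·P8 via (66.91,11.4): [(75.2573, 5.9989) (79, 2.6607) (79, 22) (70.7626, 22)]  |A|=102.0946
10. canonical 4-gon: [(75.2573, 5.9989) (79, 2.6607) (79, 22) (70.7626, 22)]
11. shoelace: 102.0946

Area of P4's cell: 102.0946 (4 vertices)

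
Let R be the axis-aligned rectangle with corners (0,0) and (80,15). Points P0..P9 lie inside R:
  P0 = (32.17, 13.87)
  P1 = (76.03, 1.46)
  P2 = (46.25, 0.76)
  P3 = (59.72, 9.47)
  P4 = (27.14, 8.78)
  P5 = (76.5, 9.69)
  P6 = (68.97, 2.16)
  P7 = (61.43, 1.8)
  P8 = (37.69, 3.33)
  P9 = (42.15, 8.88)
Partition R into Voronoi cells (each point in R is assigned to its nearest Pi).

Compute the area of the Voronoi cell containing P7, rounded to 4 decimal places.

Area of P7's cell: 61.1351

1. box [0,80]×[0,15]: [(0, 0) (80, 0) (80, 15) (0, 15)]
2. ⊥bis P7·P0 via (46.8,7.835): [(43.568, 0) (80, 0) (80, 15) (49.7556, 15)]  |A|=500.0729
3. ⊥bis P7·P1 via (68.73,1.63): [(43.568, 0) (68.692, 0) (69.0414, 15) (49.7556, 15)]  |A|=333.0733
4. ⊥bis P7·P2 via (53.84,1.28): [(53.9277, 0) (68.692, 0) (69.0414, 15) (52.9, 15)]  |A|=231.7926
5. ⊥bis P7·P3 via (60.575,5.635): [(53.6474, 4.0905) (53.9277, 0) (68.692, 0) (68.8663, 7.4835)]  |A|=86.8467
6. ⊥bis P7·P4 via (44.285,5.29): [(53.6474, 4.0905) (53.9277, 0) (68.692, 0) (68.8663, 7.4835)]  |A|=86.8467
7. ⊥bis P7·P5 via (68.965,5.745): [(68.1396, 7.3215) (53.6474, 4.0905) (53.9277, 0) (68.692, 0) (68.8318, 5.9995)]  |A|=86.3102
8. ⊥bis P7·P6 via (65.2,1.98): [(64.9786, 6.6168) (53.6474, 4.0905) (53.9277, 0) (65.2945, 0)]  |A|=61.1351
9. ⊥bis P7·P8 via (49.56,2.565): [(64.9786, 6.6168) (53.6474, 4.0905) (53.9277, 0) (65.2945, 0)]  |A|=61.1351
10. ⊥bis P7·P9 via (51.79,5.34): [(64.9786, 6.6168) (53.6474, 4.0905) (53.9277, 0) (65.2945, 0)]  |A|=61.1351
11. canonical 4-gon: [(64.9786, 6.6168) (53.6474, 4.0905) (53.9277, 0) (65.2945, 0)]
12. shoelace: 61.1351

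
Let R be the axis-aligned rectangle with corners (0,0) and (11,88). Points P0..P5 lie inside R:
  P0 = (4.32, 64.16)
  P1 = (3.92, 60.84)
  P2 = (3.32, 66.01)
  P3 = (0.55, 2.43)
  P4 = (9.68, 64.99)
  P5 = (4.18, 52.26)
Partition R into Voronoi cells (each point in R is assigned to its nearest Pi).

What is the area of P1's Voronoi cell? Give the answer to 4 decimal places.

1. box [0,11]×[0,88]: [(0, 0) (11, 0) (11, 88) (0, 88)]
2. ⊥bis P1·P0 via (4.12,62.5): [(0, 62.9964) (0, 0) (11, 0) (11, 61.6711)]  |A|=685.6711
3. ⊥bis P1·P2 via (3.62,63.425): [(0, 62.9964) (0, 0) (11, 0) (11, 61.6711)]  |A|=685.6711
4. ⊥bis P1·P3 via (2.235,31.635): [(0, 62.9964) (0, 31.7639) (11, 31.1293) (11, 61.6711)]  |A|=339.7582
5. ⊥bis P1·P4 via (6.8,62.915): [(7.3822, 62.107) (0, 62.9964) (0, 31.7639) (11, 31.1293) (11, 57.0856)]  |A|=331.4635
6. ⊥bis P1·P5 via (4.05,56.55): [(7.3822, 62.107) (0, 62.9964) (0, 56.4273) (11, 56.7606) (11, 57.0856)]  |A|=54.843
7. canonical 5-gon: [(7.3822, 62.107) (0, 62.9964) (0, 56.4273) (11, 56.7606) (11, 57.0856)]
8. shoelace: 54.843

Area of P1's cell: 54.8430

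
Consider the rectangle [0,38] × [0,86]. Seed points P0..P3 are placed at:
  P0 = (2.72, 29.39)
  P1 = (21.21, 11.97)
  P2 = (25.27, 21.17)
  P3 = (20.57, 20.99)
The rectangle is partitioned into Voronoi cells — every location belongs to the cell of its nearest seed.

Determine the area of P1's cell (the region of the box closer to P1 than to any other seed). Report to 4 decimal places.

Area of P1's cell: 539.3450

1. box [0,38]×[0,86]: [(0, 0) (38, 0) (38, 86) (0, 86)]
2. ⊥bis P1·P0 via (11.965,20.68): [(0, 7.9801) (0, 0) (38, 0) (38, 48.3142)]  |A|=1069.5904
3. ⊥bis P1·P2 via (23.24,16.57): [(12.5411, 21.2915) (0, 7.9801) (0, 0) (38, 0) (38, 10.0563)]  |A|=582.5892
4. ⊥bis P1·P3 via (20.89,16.48): [(23.0902, 16.6361) (7.0852, 15.5005) (0, 7.9801) (0, 0) (38, 0) (38, 10.0563)]  |A|=539.345
5. canonical 6-gon: [(23.0902, 16.6361) (7.0852, 15.5005) (0, 7.9801) (0, 0) (38, 0) (38, 10.0563)]
6. shoelace: 539.345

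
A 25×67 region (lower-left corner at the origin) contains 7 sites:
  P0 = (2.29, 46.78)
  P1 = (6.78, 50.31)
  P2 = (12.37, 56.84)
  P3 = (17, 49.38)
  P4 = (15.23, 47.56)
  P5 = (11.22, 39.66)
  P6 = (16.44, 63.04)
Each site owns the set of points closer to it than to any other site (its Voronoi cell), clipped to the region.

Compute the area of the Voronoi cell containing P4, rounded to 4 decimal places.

1. box [0,25]×[0,67]: [(0, 0) (25, 0) (25, 67) (0, 67)]
2. ⊥bis P4·P0 via (8.76,47.17): [(11.6033, 0) (25, 0) (25, 67) (7.5647, 67)]  |A|=1032.8718
3. ⊥bis P4·P1 via (11.005,48.935): [(9.0211, 42.8389) (11.6033, 0) (25, 0) (25, 67) (16.8841, 67)]  |A|=920.2877
4. ⊥bis P4·P2 via (13.8,52.2): [(11.8744, 51.6066) (9.0211, 42.8389) (11.6033, 0) (25, 0) (25, 55.6517)]  |A|=783.346
5. ⊥bis P4·P3 via (16.115,48.47): [(12.6455, 51.8442) (11.8744, 51.6066) (9.0211, 42.8389) (11.6033, 0) (25, 0) (25, 39.8291)]  |A|=685.6056
6. ⊥bis P4·P5 via (13.225,43.61): [(12.6455, 51.8442) (11.8744, 51.6066) (9.8324, 45.332) (25, 37.6331) (25, 39.8291)]  |A|=75.9572
7. ⊥bis P4·P6 via (15.835,55.3): [(12.6455, 51.8442) (11.8744, 51.6066) (9.8324, 45.332) (25, 37.6331) (25, 39.8291)]  |A|=75.9572
8. canonical 5-gon: [(12.6455, 51.8442) (11.8744, 51.6066) (9.8324, 45.332) (25, 37.6331) (25, 39.8291)]
9. shoelace: 75.9572

Area of P4's cell: 75.9572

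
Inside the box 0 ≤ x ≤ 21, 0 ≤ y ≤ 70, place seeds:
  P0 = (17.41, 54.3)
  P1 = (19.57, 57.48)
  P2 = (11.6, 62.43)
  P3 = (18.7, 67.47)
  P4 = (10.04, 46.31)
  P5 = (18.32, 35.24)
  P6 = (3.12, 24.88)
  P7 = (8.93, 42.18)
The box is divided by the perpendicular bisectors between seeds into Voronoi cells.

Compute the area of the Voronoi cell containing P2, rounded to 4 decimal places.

Area of P2's cell: 213.6108

1. box [0,21]×[0,70]: [(0, 0) (21, 0) (21, 70) (0, 70)]
2. ⊥bis P2·P0 via (14.505,58.365): [(0, 47.9992) (21, 63.0066) (21, 70) (0, 70)]  |A|=304.4396
3. ⊥bis P2·P1 via (15.585,59.955): [(0, 47.9992) (14.6713, 58.4838) (21, 68.6737) (21, 70) (0, 70)]  |A|=286.5068
4. ⊥bis P2·P3 via (15.15,64.95): [(0, 47.9992) (14.6713, 58.4838) (17.0366, 62.2923) (11.5652, 70) (0, 70)]  |A|=247.518
5. ⊥bis P2·P4 via (10.82,54.37): [(0, 55.4171) (9.142, 54.5324) (14.6713, 58.4838) (17.0366, 62.2923) (11.5652, 70) (0, 70)]  |A|=213.6108
6. ⊥bis P2·P5 via (14.96,48.835): [(0, 55.4171) (9.142, 54.5324) (14.6713, 58.4838) (17.0366, 62.2923) (11.5652, 70) (0, 70)]  |A|=213.6108
7. ⊥bis P2·P6 via (7.36,43.655): [(0, 55.4171) (9.142, 54.5324) (14.6713, 58.4838) (17.0366, 62.2923) (11.5652, 70) (0, 70)]  |A|=213.6108
8. ⊥bis P2·P7 via (10.265,52.305): [(0, 55.4171) (9.142, 54.5324) (14.6713, 58.4838) (17.0366, 62.2923) (11.5652, 70) (0, 70)]  |A|=213.6108
9. canonical 6-gon: [(0, 55.4171) (9.142, 54.5324) (14.6713, 58.4838) (17.0366, 62.2923) (11.5652, 70) (0, 70)]
10. shoelace: 213.6108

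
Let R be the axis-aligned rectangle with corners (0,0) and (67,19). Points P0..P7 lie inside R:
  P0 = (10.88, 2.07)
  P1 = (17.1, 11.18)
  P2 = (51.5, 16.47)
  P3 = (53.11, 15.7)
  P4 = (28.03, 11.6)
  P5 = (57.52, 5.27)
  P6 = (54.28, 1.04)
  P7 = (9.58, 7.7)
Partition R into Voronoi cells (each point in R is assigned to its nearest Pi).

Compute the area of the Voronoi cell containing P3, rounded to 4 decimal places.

Area of P3's cell: 110.0479

1. box [0,67]×[0,19]: [(0, 0) (67, 0) (67, 19) (0, 19)]
2. ⊥bis P3·P0 via (31.995,8.885): [(34.8627, 0) (67, 0) (67, 19) (28.7303, 19)]  |A|=668.8664
3. ⊥bis P3·P1 via (35.105,13.44): [(36.792, 0) (67, 0) (67, 19) (34.4071, 19)]  |A|=596.6085
4. ⊥bis P3·P2 via (52.305,16.085): [(44.6122, 0) (67, 0) (67, 19) (53.6991, 19)]  |A|=339.0426
5. ⊥bis P3·P4 via (40.57,13.65): [(44.6122, 0) (67, 0) (67, 19) (53.6991, 19)]  |A|=339.0426
6. ⊥bis P3·P5 via (55.315,10.485): [(48.1849, 7.4703) (67, 15.4256) (67, 19) (53.6991, 19)]  |A|=110.3037
7. ⊥bis P3·P6 via (53.695,8.37): [(48.4136, 7.9485) (49.5259, 8.0373) (67, 15.4256) (67, 19) (53.6991, 19)]  |A|=110.0479
8. ⊥bis P3·P7 via (31.345,11.7): [(48.4136, 7.9485) (49.5259, 8.0373) (67, 15.4256) (67, 19) (53.6991, 19)]  |A|=110.0479
9. canonical 5-gon: [(48.4136, 7.9485) (49.5259, 8.0373) (67, 15.4256) (67, 19) (53.6991, 19)]
10. shoelace: 110.0479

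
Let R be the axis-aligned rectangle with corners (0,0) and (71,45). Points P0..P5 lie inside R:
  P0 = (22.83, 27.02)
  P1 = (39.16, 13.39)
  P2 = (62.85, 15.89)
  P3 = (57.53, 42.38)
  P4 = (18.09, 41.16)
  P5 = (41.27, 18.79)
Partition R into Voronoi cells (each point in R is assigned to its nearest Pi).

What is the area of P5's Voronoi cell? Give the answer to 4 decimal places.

Area of P5's cell: 348.2150

1. box [0,71]×[0,45]: [(0, 0) (71, 0) (71, 45) (0, 45)]
2. ⊥bis P5·P0 via (32.05,22.905): [(21.8272, 0) (71, 0) (71, 45) (41.9113, 45)]  |A|=1760.884
3. ⊥bis P5·P1 via (40.215,16.09): [(30.6725, 19.8186) (71, 4.061) (71, 45) (41.9113, 45)]  |A|=1191.7294
4. ⊥bis P5·P2 via (52.06,17.34): [(30.6725, 19.8186) (51.3095, 11.7549) (55.7771, 45) (41.9113, 45)]  |A|=535.6304
5. ⊥bis P5·P3 via (49.4,30.585): [(38.753, 37.9237) (30.6725, 19.8186) (51.3095, 11.7549) (53.4635, 27.7841)]  |A|=348.215
6. ⊥bis P5·P4 via (29.68,29.975): [(38.753, 37.9237) (30.6725, 19.8186) (51.3095, 11.7549) (53.4635, 27.7841)]  |A|=348.215
7. canonical 4-gon: [(38.753, 37.9237) (30.6725, 19.8186) (51.3095, 11.7549) (53.4635, 27.7841)]
8. shoelace: 348.215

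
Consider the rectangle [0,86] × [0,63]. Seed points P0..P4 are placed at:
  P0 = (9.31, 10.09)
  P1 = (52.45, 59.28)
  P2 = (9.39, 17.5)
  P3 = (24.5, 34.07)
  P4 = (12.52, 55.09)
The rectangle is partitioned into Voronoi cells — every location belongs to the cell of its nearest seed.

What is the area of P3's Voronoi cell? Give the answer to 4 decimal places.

1. box [0,86]×[0,63]: [(0, 0) (86, 0) (86, 63) (0, 63)]
2. ⊥bis P3·P0 via (16.905,22.08): [(0, 32.7884) (51.762, 0) (86, 0) (86, 63) (0, 63)]  |A|=4569.4033
3. ⊥bis P3·P1 via (38.475,46.675): [(0, 32.7884) (51.762, 0) (80.5743, 0) (23.7504, 63) (0, 63)]  |A|=2437.6321
4. ⊥bis P3·P2 via (16.945,25.785): [(0, 41.237) (30.3421, 13.5684) (51.762, 0) (80.5743, 0) (23.7504, 63) (0, 63)]  |A|=2309.4584
5. ⊥bis P3·P4 via (18.51,44.58): [(4.8632, 36.8022) (30.3421, 13.5684) (51.762, 0) (80.5743, 0) (32.9444, 52.8067)]  |A|=1728.7425
6. canonical 5-gon: [(4.8632, 36.8022) (30.3421, 13.5684) (51.762, 0) (80.5743, 0) (32.9444, 52.8067)]
7. shoelace: 1728.7425

Area of P3's cell: 1728.7425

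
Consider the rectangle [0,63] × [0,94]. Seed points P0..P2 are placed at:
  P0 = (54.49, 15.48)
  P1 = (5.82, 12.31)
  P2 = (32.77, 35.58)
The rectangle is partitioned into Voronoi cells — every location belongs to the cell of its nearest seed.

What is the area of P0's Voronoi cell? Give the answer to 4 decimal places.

Area of P0's cell: 937.1190

1. box [0,63]×[0,94]: [(0, 0) (63, 0) (63, 94) (0, 94)]
2. ⊥bis P0·P1 via (30.155,13.895): [(31.06, 0) (63, 0) (63, 94) (24.9376, 94)]  |A|=3290.114
3. ⊥bis P0·P2 via (43.63,25.53): [(30.333, 11.1614) (31.06, 0) (63, 0) (63, 46.4612)]  |A|=937.119
4. canonical 4-gon: [(30.333, 11.1614) (31.06, 0) (63, 0) (63, 46.4612)]
5. shoelace: 937.119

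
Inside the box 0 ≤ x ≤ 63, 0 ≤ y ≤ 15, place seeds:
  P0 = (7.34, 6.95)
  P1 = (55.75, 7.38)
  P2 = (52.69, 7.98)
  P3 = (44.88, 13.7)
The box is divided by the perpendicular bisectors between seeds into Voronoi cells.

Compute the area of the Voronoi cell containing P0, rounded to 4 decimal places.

Area of P0's cell: 399.2694

1. box [0,63]×[0,15]: [(0, 0) (63, 0) (63, 15) (0, 15)]
2. ⊥bis P0·P1 via (31.545,7.165): [(0, 0) (31.6086, 0) (31.4754, 15) (0, 15)]  |A|=473.1304
3. ⊥bis P0·P2 via (30.015,7.465): [(0, 0) (30.1845, 0) (29.8439, 15) (0, 15)]  |A|=450.2131
4. ⊥bis P0·P3 via (26.11,10.325): [(0, 0) (27.9665, 0) (25.2694, 15) (0, 15)]  |A|=399.2694
5. canonical 4-gon: [(0, 0) (27.9665, 0) (25.2694, 15) (0, 15)]
6. shoelace: 399.2694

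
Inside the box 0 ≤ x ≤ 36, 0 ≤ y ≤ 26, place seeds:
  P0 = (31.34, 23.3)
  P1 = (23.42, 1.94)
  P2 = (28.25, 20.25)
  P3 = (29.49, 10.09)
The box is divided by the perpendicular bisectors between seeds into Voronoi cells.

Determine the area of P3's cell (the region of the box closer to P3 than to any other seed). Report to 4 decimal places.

1. box [0,36]×[0,26]: [(0, 0) (36, 0) (36, 26) (0, 26)]
2. ⊥bis P3·P0 via (30.415,16.695): [(0, 20.9545) (0, 0) (36, 0) (36, 15.9128)]  |A|=663.6119
3. ⊥bis P3·P1 via (26.455,6.015): [(7.8775, 19.8513) (34.5312, 0) (36, 0) (36, 15.9128)]  |A|=238.3341
4. ⊥bis P3·P2 via (28.87,15.17): [(35.5141, 15.9809) (16.2336, 13.6278) (34.5312, 0) (36, 0) (36, 15.9128)]  |A|=168.5062
5. canonical 5-gon: [(35.5141, 15.9809) (16.2336, 13.6278) (34.5312, 0) (36, 0) (36, 15.9128)]
6. shoelace: 168.5062

Area of P3's cell: 168.5062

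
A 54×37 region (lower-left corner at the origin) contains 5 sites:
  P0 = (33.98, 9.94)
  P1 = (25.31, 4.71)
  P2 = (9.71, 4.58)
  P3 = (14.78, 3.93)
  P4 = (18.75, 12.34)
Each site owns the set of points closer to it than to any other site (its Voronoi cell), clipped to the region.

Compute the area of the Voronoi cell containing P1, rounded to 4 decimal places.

1. box [0,54]×[0,37]: [(0, 0) (54, 0) (54, 37) (0, 37)]
2. ⊥bis P1·P0 via (29.645,7.325): [(0, 0) (34.0637, 0) (11.7442, 37) (0, 37)]  |A|=847.4447
3. ⊥bis P1·P2 via (17.51,4.645): [(17.5487, 0) (34.0637, 0) (17.3174, 27.7611)]  |A|=229.2362
4. ⊥bis P1·P3 via (20.045,4.32): [(20.365, 0) (34.0637, 0) (18.4474, 25.8878)]  |A|=177.3139
5. ⊥bis P1·P4 via (22.03,8.525): [(19.871, 6.6688) (20.365, 0) (34.0637, 0) (26.5677, 12.4264)]  |A|=108.8637
6. canonical 4-gon: [(19.871, 6.6688) (20.365, 0) (34.0637, 0) (26.5677, 12.4264)]
7. shoelace: 108.8637

Area of P1's cell: 108.8637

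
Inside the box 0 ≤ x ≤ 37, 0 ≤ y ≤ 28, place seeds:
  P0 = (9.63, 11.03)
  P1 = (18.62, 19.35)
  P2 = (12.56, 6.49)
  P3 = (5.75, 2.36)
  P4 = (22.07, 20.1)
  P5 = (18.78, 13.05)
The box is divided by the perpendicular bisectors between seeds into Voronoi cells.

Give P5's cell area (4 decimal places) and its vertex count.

Area of P5's cell: 247.0832 (6 vertices)

1. box [0,37]×[0,28]: [(0, 0) (37, 0) (37, 28) (0, 28)]
2. ⊥bis P5·P0 via (14.205,12.04): [(16.863, 0) (37, 0) (37, 28) (10.6816, 28)]  |A|=650.3756
3. ⊥bis P5·P1 via (18.7,16.2): [(13.3168, 16.0633) (16.863, 0) (37, 0) (37, 16.6648)]  |A|=359.0705
4. ⊥bis P5·P2 via (15.67,9.77): [(13.3168, 16.0633) (14.451, 10.9259) (25.9741, 0) (37, 0) (37, 16.6648)]  |A|=309.2976
5. ⊥bis P5·P3 via (12.265,7.705): [(13.3168, 16.0633) (14.451, 10.9259) (25.9741, 0) (37, 0) (37, 16.6648)]  |A|=309.2976
6. ⊥bis P5·P4 via (20.425,16.575): [(21.0981, 16.2609) (13.3168, 16.0633) (14.451, 10.9259) (25.9741, 0) (37, 0) (37, 8.84)]  |A|=247.0832
7. canonical 6-gon: [(21.0981, 16.2609) (13.3168, 16.0633) (14.451, 10.9259) (25.9741, 0) (37, 0) (37, 8.84)]
8. shoelace: 247.0832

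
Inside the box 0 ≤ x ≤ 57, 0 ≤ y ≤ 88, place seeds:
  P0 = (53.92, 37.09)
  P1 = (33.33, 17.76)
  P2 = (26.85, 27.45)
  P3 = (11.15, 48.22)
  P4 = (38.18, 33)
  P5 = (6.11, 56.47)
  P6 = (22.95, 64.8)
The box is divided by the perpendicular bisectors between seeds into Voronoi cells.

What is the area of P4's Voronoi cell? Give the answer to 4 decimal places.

Area of P4's cell: 426.1982

1. box [0,57]×[0,88]: [(0, 0) (57, 0) (57, 88) (0, 88)]
2. ⊥bis P4·P0 via (46.05,35.045): [(0, 0) (55.1564, 0) (32.2898, 88) (0, 88)]  |A|=3847.6298
3. ⊥bis P4·P1 via (35.755,25.38): [(0, 36.7587) (49.7159, 20.9371) (32.2898, 88) (0, 88)]  |A|=2356.4771
4. ⊥bis P4·P2 via (32.515,30.225): [(34.7283, 25.7067) (49.7159, 20.9371) (32.2898, 88) (4.2139, 88)]  |A|=1335.4674
5. ⊥bis P4·P3 via (24.665,40.61): [(26.1425, 43.234) (34.7283, 25.7067) (49.7159, 20.9371) (38.308, 64.8393)]  |A|=501.1526
6. ⊥bis P4·P5 via (22.145,44.735): [(26.1425, 43.234) (34.7283, 25.7067) (49.7159, 20.9371) (38.308, 64.8393)]  |A|=501.1526
7. ⊥bis P4·P6 via (30.565,48.9): [(28.878, 48.092) (26.1425, 43.234) (34.7283, 25.7067) (49.7159, 20.9371) (41.1345, 53.962)]  |A|=426.1982
8. canonical 5-gon: [(28.878, 48.092) (26.1425, 43.234) (34.7283, 25.7067) (49.7159, 20.9371) (41.1345, 53.962)]
9. shoelace: 426.1982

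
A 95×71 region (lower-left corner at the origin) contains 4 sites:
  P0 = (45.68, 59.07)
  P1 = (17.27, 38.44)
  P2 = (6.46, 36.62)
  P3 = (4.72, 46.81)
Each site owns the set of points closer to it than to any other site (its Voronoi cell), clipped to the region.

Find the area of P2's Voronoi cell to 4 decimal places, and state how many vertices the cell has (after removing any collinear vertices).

Area of P2's cell: 611.9509 (4 vertices)

1. box [0,95]×[0,71]: [(0, 0) (95, 0) (95, 71) (0, 71)]
2. ⊥bis P2·P0 via (26.07,47.845): [(0, 0) (53.4571, 0) (12.8158, 71) (0, 71)]  |A|=2352.6863
3. ⊥bis P2·P1 via (11.865,37.53): [(0, 0) (18.1836, 0) (6.2299, 71) (0, 71)]  |A|=866.6811
4. ⊥bis P2·P3 via (5.59,41.715): [(0, 40.7605) (0, 0) (18.1836, 0) (11.0047, 42.6396)]  |A|=611.9509
5. canonical 4-gon: [(0, 40.7605) (0, 0) (18.1836, 0) (11.0047, 42.6396)]
6. shoelace: 611.9509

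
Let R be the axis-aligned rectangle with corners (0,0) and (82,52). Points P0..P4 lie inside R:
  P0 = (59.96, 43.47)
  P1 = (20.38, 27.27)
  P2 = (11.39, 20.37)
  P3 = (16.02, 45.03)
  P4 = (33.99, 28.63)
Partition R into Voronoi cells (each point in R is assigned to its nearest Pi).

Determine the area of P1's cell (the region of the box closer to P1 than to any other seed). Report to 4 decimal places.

1. box [0,82]×[0,52]: [(0, 0) (82, 0) (82, 52) (0, 52)]
2. ⊥bis P1·P0 via (40.17,35.37): [(0, 0) (54.6469, 0) (33.3634, 52) (0, 52)]  |A|=2288.2662
3. ⊥bis P1·P2 via (15.885,23.82): [(0, 44.5165) (34.1673, 0) (54.6469, 0) (33.3634, 52) (0, 52)]  |A|=1527.7608
4. ⊥bis P1·P3 via (18.2,36.15): [(8.289, 33.7169) (34.1673, 0) (54.6469, 0) (37.8739, 40.9799)]  |A|=1012.3574
5. ⊥bis P1·P4 via (27.185,27.95): [(26.1701, 38.1066) (8.289, 33.7169) (29.3509, 6.2753)]  |A|=291.5712
6. canonical 3-gon: [(26.1701, 38.1066) (8.289, 33.7169) (29.3509, 6.2753)]
7. shoelace: 291.5712

Area of P1's cell: 291.5712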